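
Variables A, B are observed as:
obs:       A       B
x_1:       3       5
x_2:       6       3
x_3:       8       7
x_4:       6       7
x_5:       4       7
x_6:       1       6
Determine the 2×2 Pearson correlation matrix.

Step 1 — column means:
  mean(A) = (3 + 6 + 8 + 6 + 4 + 1) / 6 = 28/6 = 4.6667
  mean(B) = (5 + 3 + 7 + 7 + 7 + 6) / 6 = 35/6 = 5.8333

Step 2 — sample variances and covariances s[i,j] = (1/(n-1)) · Σ_k (x_{k,i} - mean_i) · (x_{k,j} - mean_j), with n-1 = 5:
  s[A,A] = ((-1.6667)·(-1.6667) + (1.3333)·(1.3333) + (3.3333)·(3.3333) + (1.3333)·(1.3333) + (-0.6667)·(-0.6667) + (-3.6667)·(-3.6667)) / 5 = 31.3333/5 = 6.2667
  s[A,B] = ((-1.6667)·(-0.8333) + (1.3333)·(-2.8333) + (3.3333)·(1.1667) + (1.3333)·(1.1667) + (-0.6667)·(1.1667) + (-3.6667)·(0.1667)) / 5 = 1.6667/5 = 0.3333
  s[B,B] = ((-0.8333)·(-0.8333) + (-2.8333)·(-2.8333) + (1.1667)·(1.1667) + (1.1667)·(1.1667) + (1.1667)·(1.1667) + (0.1667)·(0.1667)) / 5 = 12.8333/5 = 2.5667
  Sample standard deviations s_i = √(s[i,i]):
  s(A) = √(6.2667) = 2.5033
  s(B) = √(2.5667) = 1.6021

Step 3 — r_{ij} = s_{ij} / (s_i · s_j):
  r[A,A] = 1 (diagonal).
  r[A,B] = 0.3333 / (2.5033 · 1.6021) = 0.3333 / 4.0105 = 0.0831
  r[B,B] = 1 (diagonal).

R is symmetric with unit diagonal. Assembling:

R = [[1, 0.0831],
 [0.0831, 1]]


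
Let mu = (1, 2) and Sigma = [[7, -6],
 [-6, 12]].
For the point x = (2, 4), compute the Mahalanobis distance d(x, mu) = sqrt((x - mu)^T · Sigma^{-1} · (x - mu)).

Step 1 — centre the observation: (x - mu) = (1, 2).

Step 2 — invert Sigma. det(Sigma) = 7·12 - (-6)² = 48.
  Sigma^{-1} = (1/det) · [[d, -b], [-b, a]] = [[0.25, 0.125],
 [0.125, 0.1458]].

Step 3 — form the quadratic (x - mu)^T · Sigma^{-1} · (x - mu):
  Sigma^{-1} · (x - mu) = (0.5, 0.4167).
  (x - mu)^T · [Sigma^{-1} · (x - mu)] = (1)·(0.5) + (2)·(0.4167) = 1.3333.

Step 4 — take square root: d = √(1.3333) ≈ 1.1547.

d(x, mu) = √(1.3333) ≈ 1.1547


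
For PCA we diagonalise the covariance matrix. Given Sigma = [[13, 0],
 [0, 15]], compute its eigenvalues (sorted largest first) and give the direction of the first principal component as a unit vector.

Step 1 — characteristic polynomial of 2×2 Sigma:
  det(Sigma - λI) = λ² - trace · λ + det = 0.
  trace = 13 + 15 = 28, det = 13·15 - (0)² = 195.
Step 2 — discriminant:
  Δ = trace² - 4·det = 784 - 780 = 4.
Step 3 — eigenvalues:
  λ = (trace ± √Δ)/2 = (28 ± 2)/2,
  λ_1 = 15,  λ_2 = 13.

Step 4 — unit eigenvector for λ_1: Sigma is diagonal, so its eigenvectors are the coordinate axes. λ_1 = 15 is the diagonal entry on the second coordinate axis, hence
  v_1 = (0, 1) (||v_1|| = 1).

λ_1 = 15,  λ_2 = 13;  v_1 ≈ (0, 1)


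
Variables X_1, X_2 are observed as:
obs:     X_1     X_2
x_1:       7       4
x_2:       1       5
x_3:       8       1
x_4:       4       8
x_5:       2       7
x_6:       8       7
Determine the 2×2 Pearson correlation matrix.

Step 1 — column means:
  mean(X_1) = (7 + 1 + 8 + 4 + 2 + 8) / 6 = 30/6 = 5
  mean(X_2) = (4 + 5 + 1 + 8 + 7 + 7) / 6 = 32/6 = 5.3333

Step 2 — sample variances and covariances s[i,j] = (1/(n-1)) · Σ_k (x_{k,i} - mean_i) · (x_{k,j} - mean_j), with n-1 = 5:
  s[X_1,X_1] = ((2)·(2) + (-4)·(-4) + (3)·(3) + (-1)·(-1) + (-3)·(-3) + (3)·(3)) / 5 = 48/5 = 9.6
  s[X_1,X_2] = ((2)·(-1.3333) + (-4)·(-0.3333) + (3)·(-4.3333) + (-1)·(2.6667) + (-3)·(1.6667) + (3)·(1.6667)) / 5 = -17/5 = -3.4
  s[X_2,X_2] = ((-1.3333)·(-1.3333) + (-0.3333)·(-0.3333) + (-4.3333)·(-4.3333) + (2.6667)·(2.6667) + (1.6667)·(1.6667) + (1.6667)·(1.6667)) / 5 = 33.3333/5 = 6.6667
  Sample standard deviations s_i = √(s[i,i]):
  s(X_1) = √(9.6) = 3.0984
  s(X_2) = √(6.6667) = 2.582

Step 3 — r_{ij} = s_{ij} / (s_i · s_j):
  r[X_1,X_1] = 1 (diagonal).
  r[X_1,X_2] = -3.4 / (3.0984 · 2.582) = -3.4 / 8 = -0.425
  r[X_2,X_2] = 1 (diagonal).

R is symmetric with unit diagonal. Assembling:

R = [[1, -0.425],
 [-0.425, 1]]


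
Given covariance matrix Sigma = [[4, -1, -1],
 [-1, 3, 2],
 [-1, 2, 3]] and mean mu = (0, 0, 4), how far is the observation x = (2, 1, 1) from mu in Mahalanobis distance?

Step 1 — centre the observation: (x - mu) = (2, 1, -3).

Step 2 — invert Sigma (cofactor / det for 3×3, or solve directly):
  Sigma^{-1} = [[0.2778, 0.0556, 0.0556],
 [0.0556, 0.6111, -0.3889],
 [0.0556, -0.3889, 0.6111]].

Step 3 — form the quadratic (x - mu)^T · Sigma^{-1} · (x - mu):
  Sigma^{-1} · (x - mu) = (0.4444, 1.8889, -2.1111).
  (x - mu)^T · [Sigma^{-1} · (x - mu)] = (2)·(0.4444) + (1)·(1.8889) + (-3)·(-2.1111) = 9.1111.

Step 4 — take square root: d = √(9.1111) ≈ 3.0185.

d(x, mu) = √(9.1111) ≈ 3.0185


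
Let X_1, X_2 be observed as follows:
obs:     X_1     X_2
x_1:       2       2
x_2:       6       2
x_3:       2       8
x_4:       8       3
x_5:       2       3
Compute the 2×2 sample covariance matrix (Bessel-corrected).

Step 1 — column means:
  mean(X_1) = (2 + 6 + 2 + 8 + 2) / 5 = 20/5 = 4
  mean(X_2) = (2 + 2 + 8 + 3 + 3) / 5 = 18/5 = 3.6

Step 2 — sample covariance S[i,j] = (1/(n-1)) · Σ_k (x_{k,i} - mean_i) · (x_{k,j} - mean_j), with n-1 = 4.
  S[X_1,X_1] = ((-2)·(-2) + (2)·(2) + (-2)·(-2) + (4)·(4) + (-2)·(-2)) / 4 = 32/4 = 8
  S[X_1,X_2] = ((-2)·(-1.6) + (2)·(-1.6) + (-2)·(4.4) + (4)·(-0.6) + (-2)·(-0.6)) / 4 = -10/4 = -2.5
  S[X_2,X_2] = ((-1.6)·(-1.6) + (-1.6)·(-1.6) + (4.4)·(4.4) + (-0.6)·(-0.6) + (-0.6)·(-0.6)) / 4 = 25.2/4 = 6.3

S is symmetric (S[j,i] = S[i,j]). Assembling:

S = [[8, -2.5],
 [-2.5, 6.3]]


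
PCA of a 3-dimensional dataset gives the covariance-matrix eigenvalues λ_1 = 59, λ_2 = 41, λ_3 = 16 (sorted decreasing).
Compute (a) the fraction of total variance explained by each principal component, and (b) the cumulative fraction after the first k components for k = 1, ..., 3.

Step 1 — total variance = trace(Sigma) = Σ λ_i = 59 + 41 + 16 = 116.

Step 2 — fraction explained by component i = λ_i / Σ λ:
  PC1: 59/116 = 0.5086
  PC2: 41/116 = 0.3534
  PC3: 16/116 = 0.1379

Step 3 — cumulative fraction after k components = (λ_1 + ... + λ_k) / Σ λ:
  k = 1: 59/116 = 0.5086
  k = 2: (59 + 41)/116 = 100/116 = 0.8621
  k = 3: (59 + 41 + 16)/116 = 116/116 = 1

Summary (fraction, with percent):

explained: PC1 0.5086 (50.86%), PC2 0.3534 (35.34%), PC3 0.1379 (13.79%);  cumulative: 0.5086, 0.8621, 1


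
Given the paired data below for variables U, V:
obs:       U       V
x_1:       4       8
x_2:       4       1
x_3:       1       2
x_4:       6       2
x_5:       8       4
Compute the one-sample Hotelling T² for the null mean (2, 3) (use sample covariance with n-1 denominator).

Step 1 — sample mean vector:
  mean(U) = (4 + 4 + 1 + 6 + 8) / 5 = 23/5 = 4.6
  mean(V) = (8 + 1 + 2 + 2 + 4) / 5 = 17/5 = 3.4
  x̄ = (4.6, 3.4),  deviation x̄ - mu_0 = (4.6, 3.4) - (2, 3) = (2.6, 0.4).

Step 2 — sample covariance matrix, S[i,j] = (1/(n-1)) · Σ_k (x_{k,i} - mean_i) · (x_{k,j} - mean_j), divisor n-1 = 4:
  S[U,U] = ((-0.6)·(-0.6) + (-0.6)·(-0.6) + (-3.6)·(-3.6) + (1.4)·(1.4) + (3.4)·(3.4)) / 4 = 27.2/4 = 6.8
  S[U,V] = ((-0.6)·(4.6) + (-0.6)·(-2.4) + (-3.6)·(-1.4) + (1.4)·(-1.4) + (3.4)·(0.6)) / 4 = 3.8/4 = 0.95
  S[V,V] = ((4.6)·(4.6) + (-2.4)·(-2.4) + (-1.4)·(-1.4) + (-1.4)·(-1.4) + (0.6)·(0.6)) / 4 = 31.2/4 = 7.8
  S = [[6.8, 0.95],
 [0.95, 7.8]].

Step 3 — invert S. det(S) = 6.8·7.8 - (0.95)² = 52.1375.
  S^{-1} = (1/det) · [[d, -b], [-b, a]] = [[0.1496, -0.0182],
 [-0.0182, 0.1304]].

Step 4 — quadratic form (x̄ - mu_0)^T · S^{-1} · (x̄ - mu_0):
  S^{-1} · (x̄ - mu_0) = (0.3817, 0.0048),
  (x̄ - mu_0)^T · [...] = (2.6)·(0.3817) + (0.4)·(0.0048) = 0.9943.

Step 5 — scale by n: T² = 5 · 0.9943 = 4.9715.

T² ≈ 4.9715


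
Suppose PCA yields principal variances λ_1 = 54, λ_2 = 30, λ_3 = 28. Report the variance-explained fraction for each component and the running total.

Step 1 — total variance = trace(Sigma) = Σ λ_i = 54 + 30 + 28 = 112.

Step 2 — fraction explained by component i = λ_i / Σ λ:
  PC1: 54/112 = 0.4821
  PC2: 30/112 = 0.2679
  PC3: 28/112 = 0.25

Step 3 — cumulative fraction after k components = (λ_1 + ... + λ_k) / Σ λ:
  k = 1: 54/112 = 0.4821
  k = 2: (54 + 30)/112 = 84/112 = 0.75
  k = 3: (54 + 30 + 28)/112 = 112/112 = 1

Summary (fraction, with percent):

explained: PC1 0.4821 (48.21%), PC2 0.2679 (26.79%), PC3 0.25 (25%);  cumulative: 0.4821, 0.75, 1


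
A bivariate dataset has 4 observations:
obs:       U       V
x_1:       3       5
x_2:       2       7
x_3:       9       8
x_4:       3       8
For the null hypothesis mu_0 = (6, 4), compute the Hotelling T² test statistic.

Step 1 — sample mean vector:
  mean(U) = (3 + 2 + 9 + 3) / 4 = 17/4 = 4.25
  mean(V) = (5 + 7 + 8 + 8) / 4 = 28/4 = 7
  x̄ = (4.25, 7),  deviation x̄ - mu_0 = (4.25, 7) - (6, 4) = (-1.75, 3).

Step 2 — sample covariance matrix, S[i,j] = (1/(n-1)) · Σ_k (x_{k,i} - mean_i) · (x_{k,j} - mean_j), divisor n-1 = 3:
  S[U,U] = ((-1.25)·(-1.25) + (-2.25)·(-2.25) + (4.75)·(4.75) + (-1.25)·(-1.25)) / 3 = 30.75/3 = 10.25
  S[U,V] = ((-1.25)·(-2) + (-2.25)·(0) + (4.75)·(1) + (-1.25)·(1)) / 3 = 6/3 = 2
  S[V,V] = ((-2)·(-2) + (0)·(0) + (1)·(1) + (1)·(1)) / 3 = 6/3 = 2
  S = [[10.25, 2],
 [2, 2]].

Step 3 — invert S. det(S) = 10.25·2 - (2)² = 16.5.
  S^{-1} = (1/det) · [[d, -b], [-b, a]] = [[0.1212, -0.1212],
 [-0.1212, 0.6212]].

Step 4 — quadratic form (x̄ - mu_0)^T · S^{-1} · (x̄ - mu_0):
  S^{-1} · (x̄ - mu_0) = (-0.5758, 2.0758),
  (x̄ - mu_0)^T · [...] = (-1.75)·(-0.5758) + (3)·(2.0758) = 7.2348.

Step 5 — scale by n: T² = 4 · 7.2348 = 28.9394.

T² ≈ 28.9394


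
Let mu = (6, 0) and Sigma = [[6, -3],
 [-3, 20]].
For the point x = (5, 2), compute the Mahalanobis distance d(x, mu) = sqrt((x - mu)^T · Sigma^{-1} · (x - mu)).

Step 1 — centre the observation: (x - mu) = (-1, 2).

Step 2 — invert Sigma. det(Sigma) = 6·20 - (-3)² = 111.
  Sigma^{-1} = (1/det) · [[d, -b], [-b, a]] = [[0.1802, 0.027],
 [0.027, 0.0541]].

Step 3 — form the quadratic (x - mu)^T · Sigma^{-1} · (x - mu):
  Sigma^{-1} · (x - mu) = (-0.1261, 0.0811).
  (x - mu)^T · [Sigma^{-1} · (x - mu)] = (-1)·(-0.1261) + (2)·(0.0811) = 0.2883.

Step 4 — take square root: d = √(0.2883) ≈ 0.5369.

d(x, mu) = √(0.2883) ≈ 0.5369


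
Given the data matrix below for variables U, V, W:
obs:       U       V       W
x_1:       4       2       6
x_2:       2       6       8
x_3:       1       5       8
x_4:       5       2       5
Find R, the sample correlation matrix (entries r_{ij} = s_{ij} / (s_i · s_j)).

Step 1 — column means:
  mean(U) = (4 + 2 + 1 + 5) / 4 = 12/4 = 3
  mean(V) = (2 + 6 + 5 + 2) / 4 = 15/4 = 3.75
  mean(W) = (6 + 8 + 8 + 5) / 4 = 27/4 = 6.75

Step 2 — sample variances and covariances s[i,j] = (1/(n-1)) · Σ_k (x_{k,i} - mean_i) · (x_{k,j} - mean_j), with n-1 = 3:
  s[U,U] = ((1)·(1) + (-1)·(-1) + (-2)·(-2) + (2)·(2)) / 3 = 10/3 = 3.3333
  s[U,V] = ((1)·(-1.75) + (-1)·(2.25) + (-2)·(1.25) + (2)·(-1.75)) / 3 = -10/3 = -3.3333
  s[U,W] = ((1)·(-0.75) + (-1)·(1.25) + (-2)·(1.25) + (2)·(-1.75)) / 3 = -8/3 = -2.6667
  s[V,V] = ((-1.75)·(-1.75) + (2.25)·(2.25) + (1.25)·(1.25) + (-1.75)·(-1.75)) / 3 = 12.75/3 = 4.25
  s[V,W] = ((-1.75)·(-0.75) + (2.25)·(1.25) + (1.25)·(1.25) + (-1.75)·(-1.75)) / 3 = 8.75/3 = 2.9167
  s[W,W] = ((-0.75)·(-0.75) + (1.25)·(1.25) + (1.25)·(1.25) + (-1.75)·(-1.75)) / 3 = 6.75/3 = 2.25
  Sample standard deviations s_i = √(s[i,i]):
  s(U) = √(3.3333) = 1.8257
  s(V) = √(4.25) = 2.0616
  s(W) = √(2.25) = 1.5

Step 3 — r_{ij} = s_{ij} / (s_i · s_j):
  r[U,U] = 1 (diagonal).
  r[U,V] = -3.3333 / (1.8257 · 2.0616) = -3.3333 / 3.7639 = -0.8856
  r[U,W] = -2.6667 / (1.8257 · 1.5) = -2.6667 / 2.7386 = -0.9737
  r[V,V] = 1 (diagonal).
  r[V,W] = 2.9167 / (2.0616 · 1.5) = 2.9167 / 3.0923 = 0.9432
  r[W,W] = 1 (diagonal).

R is symmetric with unit diagonal. Assembling:

R = [[1, -0.8856, -0.9737],
 [-0.8856, 1, 0.9432],
 [-0.9737, 0.9432, 1]]


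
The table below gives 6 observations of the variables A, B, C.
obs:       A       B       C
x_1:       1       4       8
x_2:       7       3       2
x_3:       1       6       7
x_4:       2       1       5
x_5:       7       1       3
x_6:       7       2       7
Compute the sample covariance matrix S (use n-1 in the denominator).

Step 1 — column means:
  mean(A) = (1 + 7 + 1 + 2 + 7 + 7) / 6 = 25/6 = 4.1667
  mean(B) = (4 + 3 + 6 + 1 + 1 + 2) / 6 = 17/6 = 2.8333
  mean(C) = (8 + 2 + 7 + 5 + 3 + 7) / 6 = 32/6 = 5.3333

Step 2 — sample covariance S[i,j] = (1/(n-1)) · Σ_k (x_{k,i} - mean_i) · (x_{k,j} - mean_j), with n-1 = 5.
  S[A,A] = ((-3.1667)·(-3.1667) + (2.8333)·(2.8333) + (-3.1667)·(-3.1667) + (-2.1667)·(-2.1667) + (2.8333)·(2.8333) + (2.8333)·(2.8333)) / 5 = 48.8333/5 = 9.7667
  S[A,B] = ((-3.1667)·(1.1667) + (2.8333)·(0.1667) + (-3.1667)·(3.1667) + (-2.1667)·(-1.8333) + (2.8333)·(-1.8333) + (2.8333)·(-0.8333)) / 5 = -16.8333/5 = -3.3667
  S[A,C] = ((-3.1667)·(2.6667) + (2.8333)·(-3.3333) + (-3.1667)·(1.6667) + (-2.1667)·(-0.3333) + (2.8333)·(-2.3333) + (2.8333)·(1.6667)) / 5 = -24.3333/5 = -4.8667
  S[B,B] = ((1.1667)·(1.1667) + (0.1667)·(0.1667) + (3.1667)·(3.1667) + (-1.8333)·(-1.8333) + (-1.8333)·(-1.8333) + (-0.8333)·(-0.8333)) / 5 = 18.8333/5 = 3.7667
  S[B,C] = ((1.1667)·(2.6667) + (0.1667)·(-3.3333) + (3.1667)·(1.6667) + (-1.8333)·(-0.3333) + (-1.8333)·(-2.3333) + (-0.8333)·(1.6667)) / 5 = 11.3333/5 = 2.2667
  S[C,C] = ((2.6667)·(2.6667) + (-3.3333)·(-3.3333) + (1.6667)·(1.6667) + (-0.3333)·(-0.3333) + (-2.3333)·(-2.3333) + (1.6667)·(1.6667)) / 5 = 29.3333/5 = 5.8667

S is symmetric (S[j,i] = S[i,j]). Assembling:

S = [[9.7667, -3.3667, -4.8667],
 [-3.3667, 3.7667, 2.2667],
 [-4.8667, 2.2667, 5.8667]]


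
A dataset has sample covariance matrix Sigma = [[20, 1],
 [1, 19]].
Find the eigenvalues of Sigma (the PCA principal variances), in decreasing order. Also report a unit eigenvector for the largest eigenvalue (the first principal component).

Step 1 — characteristic polynomial of 2×2 Sigma:
  det(Sigma - λI) = λ² - trace · λ + det = 0.
  trace = 20 + 19 = 39, det = 20·19 - (1)² = 379.
Step 2 — discriminant:
  Δ = trace² - 4·det = 1521 - 1516 = 5.
Step 3 — eigenvalues:
  λ = (trace ± √Δ)/2 = (39 ± 2.2361)/2,
  λ_1 = 20.618,  λ_2 = 18.382.

Step 4 — unit eigenvector for λ_1: solve (Sigma - λ_1 I)v = 0. First row:
  (20 - 20.618)·v_x + (1)·v_y = 0, i.e. (-0.618)·v_x + (1)·v_y = 0,
  so v ∝ (b, λ_1 - a) = (1, 0.618) = u.
  ||u|| = √((1)² + (0.618)²) = √(1.382) ≈ 1.1756,
  v_1 = u/||u|| ≈ (0.8507, 0.5257) (||v_1|| = 1).

λ_1 = 20.618,  λ_2 = 18.382;  v_1 ≈ (0.8507, 0.5257)


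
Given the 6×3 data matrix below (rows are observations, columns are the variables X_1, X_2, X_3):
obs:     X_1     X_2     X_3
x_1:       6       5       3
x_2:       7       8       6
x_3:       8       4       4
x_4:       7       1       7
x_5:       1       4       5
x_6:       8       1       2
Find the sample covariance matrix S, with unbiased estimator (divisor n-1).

Step 1 — column means:
  mean(X_1) = (6 + 7 + 8 + 7 + 1 + 8) / 6 = 37/6 = 6.1667
  mean(X_2) = (5 + 8 + 4 + 1 + 4 + 1) / 6 = 23/6 = 3.8333
  mean(X_3) = (3 + 6 + 4 + 7 + 5 + 2) / 6 = 27/6 = 4.5

Step 2 — sample covariance S[i,j] = (1/(n-1)) · Σ_k (x_{k,i} - mean_i) · (x_{k,j} - mean_j), with n-1 = 5.
  S[X_1,X_1] = ((-0.1667)·(-0.1667) + (0.8333)·(0.8333) + (1.8333)·(1.8333) + (0.8333)·(0.8333) + (-5.1667)·(-5.1667) + (1.8333)·(1.8333)) / 5 = 34.8333/5 = 6.9667
  S[X_1,X_2] = ((-0.1667)·(1.1667) + (0.8333)·(4.1667) + (1.8333)·(0.1667) + (0.8333)·(-2.8333) + (-5.1667)·(0.1667) + (1.8333)·(-2.8333)) / 5 = -4.8333/5 = -0.9667
  S[X_1,X_3] = ((-0.1667)·(-1.5) + (0.8333)·(1.5) + (1.8333)·(-0.5) + (0.8333)·(2.5) + (-5.1667)·(0.5) + (1.8333)·(-2.5)) / 5 = -4.5/5 = -0.9
  S[X_2,X_2] = ((1.1667)·(1.1667) + (4.1667)·(4.1667) + (0.1667)·(0.1667) + (-2.8333)·(-2.8333) + (0.1667)·(0.1667) + (-2.8333)·(-2.8333)) / 5 = 34.8333/5 = 6.9667
  S[X_2,X_3] = ((1.1667)·(-1.5) + (4.1667)·(1.5) + (0.1667)·(-0.5) + (-2.8333)·(2.5) + (0.1667)·(0.5) + (-2.8333)·(-2.5)) / 5 = 4.5/5 = 0.9
  S[X_3,X_3] = ((-1.5)·(-1.5) + (1.5)·(1.5) + (-0.5)·(-0.5) + (2.5)·(2.5) + (0.5)·(0.5) + (-2.5)·(-2.5)) / 5 = 17.5/5 = 3.5

S is symmetric (S[j,i] = S[i,j]). Assembling:

S = [[6.9667, -0.9667, -0.9],
 [-0.9667, 6.9667, 0.9],
 [-0.9, 0.9, 3.5]]


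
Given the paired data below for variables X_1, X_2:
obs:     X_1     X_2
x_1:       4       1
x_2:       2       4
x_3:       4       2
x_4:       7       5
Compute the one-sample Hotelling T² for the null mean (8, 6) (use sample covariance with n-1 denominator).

Step 1 — sample mean vector:
  mean(X_1) = (4 + 2 + 4 + 7) / 4 = 17/4 = 4.25
  mean(X_2) = (1 + 4 + 2 + 5) / 4 = 12/4 = 3
  x̄ = (4.25, 3),  deviation x̄ - mu_0 = (4.25, 3) - (8, 6) = (-3.75, -3).

Step 2 — sample covariance matrix, S[i,j] = (1/(n-1)) · Σ_k (x_{k,i} - mean_i) · (x_{k,j} - mean_j), divisor n-1 = 3:
  S[X_1,X_1] = ((-0.25)·(-0.25) + (-2.25)·(-2.25) + (-0.25)·(-0.25) + (2.75)·(2.75)) / 3 = 12.75/3 = 4.25
  S[X_1,X_2] = ((-0.25)·(-2) + (-2.25)·(1) + (-0.25)·(-1) + (2.75)·(2)) / 3 = 4/3 = 1.3333
  S[X_2,X_2] = ((-2)·(-2) + (1)·(1) + (-1)·(-1) + (2)·(2)) / 3 = 10/3 = 3.3333
  S = [[4.25, 1.3333],
 [1.3333, 3.3333]].

Step 3 — invert S. det(S) = 4.25·3.3333 - (1.3333)² = 12.3889.
  S^{-1} = (1/det) · [[d, -b], [-b, a]] = [[0.2691, -0.1076],
 [-0.1076, 0.343]].

Step 4 — quadratic form (x̄ - mu_0)^T · S^{-1} · (x̄ - mu_0):
  S^{-1} · (x̄ - mu_0) = (-0.6861, -0.6256),
  (x̄ - mu_0)^T · [...] = (-3.75)·(-0.6861) + (-3)·(-0.6256) = 4.4496.

Step 5 — scale by n: T² = 4 · 4.4496 = 17.7982.

T² ≈ 17.7982


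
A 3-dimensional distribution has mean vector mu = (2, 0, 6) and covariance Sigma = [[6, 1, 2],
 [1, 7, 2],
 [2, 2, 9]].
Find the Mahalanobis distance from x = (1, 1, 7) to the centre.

Step 1 — centre the observation: (x - mu) = (-1, 1, 1).

Step 2 — invert Sigma (cofactor / det for 3×3, or solve directly):
  Sigma^{-1} = [[0.1815, -0.0154, -0.0369],
 [-0.0154, 0.1538, -0.0308],
 [-0.0369, -0.0308, 0.1262]].

Step 3 — form the quadratic (x - mu)^T · Sigma^{-1} · (x - mu):
  Sigma^{-1} · (x - mu) = (-0.2338, 0.1385, 0.1323).
  (x - mu)^T · [Sigma^{-1} · (x - mu)] = (-1)·(-0.2338) + (1)·(0.1385) + (1)·(0.1323) = 0.5046.

Step 4 — take square root: d = √(0.5046) ≈ 0.7104.

d(x, mu) = √(0.5046) ≈ 0.7104


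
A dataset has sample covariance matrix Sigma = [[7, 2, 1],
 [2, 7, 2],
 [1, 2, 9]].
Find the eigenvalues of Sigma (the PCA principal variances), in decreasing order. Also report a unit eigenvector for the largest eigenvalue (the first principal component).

Step 1 — characteristic polynomial p(λ) = det(λI - Sigma) = λ³ - tr·λ² + c_1·λ - det, where tr = trace, c_1 = sum of the principal 2×2 minors, det = det(Sigma):
  tr = 7 + 7 + 9 = 23,
  c_1 = (7·7 - (2)²) + (7·9 - (1)²) + (7·9 - (2)²) = 45 + 62 + 59 = 166,
  det = 7·(7·9 - (2)²) - (2)·((2)·9 - (2)·(1)) + (1)·((2)·(2) - 7·(1)) = 7·(59) - (2)·(16) + (1)·(-3) = 378.
  So p(λ) = λ³ - 23λ² + 166λ - 378.
Step 2 — look for an integer root (rational root theorem: any rational root is an integer divisor of 378). Testing λ = 7:
  p(7) = 343 - 1127 + 1162 - 378 = 0  ✓
  Dividing out (λ - 7): p(λ) = (λ - 7)(λ² - 16λ + 54).
Step 3 — remaining eigenvalues from the quadratic λ² - 16λ + 54 = 0:
  Δ = 16² - 4·54 = 256 - 216 = 40,  λ = (16 ± √40)/2 = (16 ± 6.3246)/2 ≈ 11.1623 or 4.8377.
  Sorted: λ_1 = 11.1623,  λ_2 = 7,  λ_3 = 4.8377  (check: sum = 23 = tr ✓).

Step 4 — unit eigenvector for λ_1 ≈ 11.1623: v spans the null space of (Sigma - λ_1 I), whose rows are
  r_1 = (-4.1623, 2, 1),  r_2 = (2, -4.1623, 2),  r_3 = (1, 2, -2.1623).
  v is orthogonal to every row, so take v ∝ r_1 × r_2 = ((2)·(2) - (1)·(-4.1623), (1)·(2) - (-4.1623)·(2), (-4.1623)·(-4.1623) - (2)·(2)) ≈ (8.1623, 10.3246, 13.3246).
  Let u = (8.1623, 10.3246, 13.3246).
  ||u|| = √((8.1623)² + (10.3246)² + (13.3246)²) = √(350.763) ≈ 18.7287,  v_1 = u/||u|| ≈ (0.4358, 0.5513, 0.7115) (||v_1|| = 1).

λ_1 = 11.1623,  λ_2 = 7,  λ_3 = 4.8377;  v_1 ≈ (0.4358, 0.5513, 0.7115)


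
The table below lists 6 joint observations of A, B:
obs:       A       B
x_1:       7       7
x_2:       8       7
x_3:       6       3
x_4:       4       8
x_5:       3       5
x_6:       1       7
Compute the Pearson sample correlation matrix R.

Step 1 — column means:
  mean(A) = (7 + 8 + 6 + 4 + 3 + 1) / 6 = 29/6 = 4.8333
  mean(B) = (7 + 7 + 3 + 8 + 5 + 7) / 6 = 37/6 = 6.1667

Step 2 — sample variances and covariances s[i,j] = (1/(n-1)) · Σ_k (x_{k,i} - mean_i) · (x_{k,j} - mean_j), with n-1 = 5:
  s[A,A] = ((2.1667)·(2.1667) + (3.1667)·(3.1667) + (1.1667)·(1.1667) + (-0.8333)·(-0.8333) + (-1.8333)·(-1.8333) + (-3.8333)·(-3.8333)) / 5 = 34.8333/5 = 6.9667
  s[A,B] = ((2.1667)·(0.8333) + (3.1667)·(0.8333) + (1.1667)·(-3.1667) + (-0.8333)·(1.8333) + (-1.8333)·(-1.1667) + (-3.8333)·(0.8333)) / 5 = -1.8333/5 = -0.3667
  s[B,B] = ((0.8333)·(0.8333) + (0.8333)·(0.8333) + (-3.1667)·(-3.1667) + (1.8333)·(1.8333) + (-1.1667)·(-1.1667) + (0.8333)·(0.8333)) / 5 = 16.8333/5 = 3.3667
  Sample standard deviations s_i = √(s[i,i]):
  s(A) = √(6.9667) = 2.6394
  s(B) = √(3.3667) = 1.8348

Step 3 — r_{ij} = s_{ij} / (s_i · s_j):
  r[A,A] = 1 (diagonal).
  r[A,B] = -0.3667 / (2.6394 · 1.8348) = -0.3667 / 4.843 = -0.0757
  r[B,B] = 1 (diagonal).

R is symmetric with unit diagonal. Assembling:

R = [[1, -0.0757],
 [-0.0757, 1]]


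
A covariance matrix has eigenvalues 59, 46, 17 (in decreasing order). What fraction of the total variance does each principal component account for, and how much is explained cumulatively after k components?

Step 1 — total variance = trace(Sigma) = Σ λ_i = 59 + 46 + 17 = 122.

Step 2 — fraction explained by component i = λ_i / Σ λ:
  PC1: 59/122 = 0.4836
  PC2: 46/122 = 0.377
  PC3: 17/122 = 0.1393

Step 3 — cumulative fraction after k components = (λ_1 + ... + λ_k) / Σ λ:
  k = 1: 59/122 = 0.4836
  k = 2: (59 + 46)/122 = 105/122 = 0.8607
  k = 3: (59 + 46 + 17)/122 = 122/122 = 1

Summary (fraction, with percent):

explained: PC1 0.4836 (48.36%), PC2 0.377 (37.7%), PC3 0.1393 (13.93%);  cumulative: 0.4836, 0.8607, 1


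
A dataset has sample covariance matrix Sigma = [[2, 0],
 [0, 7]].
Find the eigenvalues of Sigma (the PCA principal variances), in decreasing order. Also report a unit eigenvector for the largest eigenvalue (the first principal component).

Step 1 — characteristic polynomial of 2×2 Sigma:
  det(Sigma - λI) = λ² - trace · λ + det = 0.
  trace = 2 + 7 = 9, det = 2·7 - (0)² = 14.
Step 2 — discriminant:
  Δ = trace² - 4·det = 81 - 56 = 25.
Step 3 — eigenvalues:
  λ = (trace ± √Δ)/2 = (9 ± 5)/2,
  λ_1 = 7,  λ_2 = 2.

Step 4 — unit eigenvector for λ_1: Sigma is diagonal, so its eigenvectors are the coordinate axes. λ_1 = 7 is the diagonal entry on the second coordinate axis, hence
  v_1 = (0, 1) (||v_1|| = 1).

λ_1 = 7,  λ_2 = 2;  v_1 ≈ (0, 1)


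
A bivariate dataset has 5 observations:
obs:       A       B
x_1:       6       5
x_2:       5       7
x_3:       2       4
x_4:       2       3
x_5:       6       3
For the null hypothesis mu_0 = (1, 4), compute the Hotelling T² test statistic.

Step 1 — sample mean vector:
  mean(A) = (6 + 5 + 2 + 2 + 6) / 5 = 21/5 = 4.2
  mean(B) = (5 + 7 + 4 + 3 + 3) / 5 = 22/5 = 4.4
  x̄ = (4.2, 4.4),  deviation x̄ - mu_0 = (4.2, 4.4) - (1, 4) = (3.2, 0.4).

Step 2 — sample covariance matrix, S[i,j] = (1/(n-1)) · Σ_k (x_{k,i} - mean_i) · (x_{k,j} - mean_j), divisor n-1 = 4:
  S[A,A] = ((1.8)·(1.8) + (0.8)·(0.8) + (-2.2)·(-2.2) + (-2.2)·(-2.2) + (1.8)·(1.8)) / 4 = 16.8/4 = 4.2
  S[A,B] = ((1.8)·(0.6) + (0.8)·(2.6) + (-2.2)·(-0.4) + (-2.2)·(-1.4) + (1.8)·(-1.4)) / 4 = 4.6/4 = 1.15
  S[B,B] = ((0.6)·(0.6) + (2.6)·(2.6) + (-0.4)·(-0.4) + (-1.4)·(-1.4) + (-1.4)·(-1.4)) / 4 = 11.2/4 = 2.8
  S = [[4.2, 1.15],
 [1.15, 2.8]].

Step 3 — invert S. det(S) = 4.2·2.8 - (1.15)² = 10.4375.
  S^{-1} = (1/det) · [[d, -b], [-b, a]] = [[0.2683, -0.1102],
 [-0.1102, 0.4024]].

Step 4 — quadratic form (x̄ - mu_0)^T · S^{-1} · (x̄ - mu_0):
  S^{-1} · (x̄ - mu_0) = (0.8144, -0.1916),
  (x̄ - mu_0)^T · [...] = (3.2)·(0.8144) + (0.4)·(-0.1916) = 2.5293.

Step 5 — scale by n: T² = 5 · 2.5293 = 12.6467.

T² ≈ 12.6467


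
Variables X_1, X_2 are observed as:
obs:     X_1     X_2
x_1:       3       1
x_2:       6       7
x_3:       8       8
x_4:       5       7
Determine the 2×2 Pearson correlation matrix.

Step 1 — column means:
  mean(X_1) = (3 + 6 + 8 + 5) / 4 = 22/4 = 5.5
  mean(X_2) = (1 + 7 + 8 + 7) / 4 = 23/4 = 5.75

Step 2 — sample variances and covariances s[i,j] = (1/(n-1)) · Σ_k (x_{k,i} - mean_i) · (x_{k,j} - mean_j), with n-1 = 3:
  s[X_1,X_1] = ((-2.5)·(-2.5) + (0.5)·(0.5) + (2.5)·(2.5) + (-0.5)·(-0.5)) / 3 = 13/3 = 4.3333
  s[X_1,X_2] = ((-2.5)·(-4.75) + (0.5)·(1.25) + (2.5)·(2.25) + (-0.5)·(1.25)) / 3 = 17.5/3 = 5.8333
  s[X_2,X_2] = ((-4.75)·(-4.75) + (1.25)·(1.25) + (2.25)·(2.25) + (1.25)·(1.25)) / 3 = 30.75/3 = 10.25
  Sample standard deviations s_i = √(s[i,i]):
  s(X_1) = √(4.3333) = 2.0817
  s(X_2) = √(10.25) = 3.2016

Step 3 — r_{ij} = s_{ij} / (s_i · s_j):
  r[X_1,X_1] = 1 (diagonal).
  r[X_1,X_2] = 5.8333 / (2.0817 · 3.2016) = 5.8333 / 6.6646 = 0.8753
  r[X_2,X_2] = 1 (diagonal).

R is symmetric with unit diagonal. Assembling:

R = [[1, 0.8753],
 [0.8753, 1]]


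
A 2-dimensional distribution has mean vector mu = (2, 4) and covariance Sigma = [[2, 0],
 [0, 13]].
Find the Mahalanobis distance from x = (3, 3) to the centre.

Step 1 — centre the observation: (x - mu) = (1, -1).

Step 2 — invert Sigma. det(Sigma) = 2·13 - (0)² = 26.
  Sigma^{-1} = (1/det) · [[d, -b], [-b, a]] = [[0.5, 0],
 [0, 0.0769]].

Step 3 — form the quadratic (x - mu)^T · Sigma^{-1} · (x - mu):
  Sigma^{-1} · (x - mu) = (0.5, -0.0769).
  (x - mu)^T · [Sigma^{-1} · (x - mu)] = (1)·(0.5) + (-1)·(-0.0769) = 0.5769.

Step 4 — take square root: d = √(0.5769) ≈ 0.7596.

d(x, mu) = √(0.5769) ≈ 0.7596


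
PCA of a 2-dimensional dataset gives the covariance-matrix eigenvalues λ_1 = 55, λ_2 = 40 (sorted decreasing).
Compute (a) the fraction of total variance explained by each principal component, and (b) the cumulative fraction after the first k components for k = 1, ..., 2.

Step 1 — total variance = trace(Sigma) = Σ λ_i = 55 + 40 = 95.

Step 2 — fraction explained by component i = λ_i / Σ λ:
  PC1: 55/95 = 0.5789
  PC2: 40/95 = 0.4211

Step 3 — cumulative fraction after k components = (λ_1 + ... + λ_k) / Σ λ:
  k = 1: 55/95 = 0.5789
  k = 2: (55 + 40)/95 = 95/95 = 1

Summary (fraction, with percent):

explained: PC1 0.5789 (57.89%), PC2 0.4211 (42.11%);  cumulative: 0.5789, 1


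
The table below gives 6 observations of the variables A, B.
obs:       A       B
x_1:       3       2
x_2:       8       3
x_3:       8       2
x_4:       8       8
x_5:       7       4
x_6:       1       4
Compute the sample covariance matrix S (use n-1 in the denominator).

Step 1 — column means:
  mean(A) = (3 + 8 + 8 + 8 + 7 + 1) / 6 = 35/6 = 5.8333
  mean(B) = (2 + 3 + 2 + 8 + 4 + 4) / 6 = 23/6 = 3.8333

Step 2 — sample covariance S[i,j] = (1/(n-1)) · Σ_k (x_{k,i} - mean_i) · (x_{k,j} - mean_j), with n-1 = 5.
  S[A,A] = ((-2.8333)·(-2.8333) + (2.1667)·(2.1667) + (2.1667)·(2.1667) + (2.1667)·(2.1667) + (1.1667)·(1.1667) + (-4.8333)·(-4.8333)) / 5 = 46.8333/5 = 9.3667
  S[A,B] = ((-2.8333)·(-1.8333) + (2.1667)·(-0.8333) + (2.1667)·(-1.8333) + (2.1667)·(4.1667) + (1.1667)·(0.1667) + (-4.8333)·(0.1667)) / 5 = 7.8333/5 = 1.5667
  S[B,B] = ((-1.8333)·(-1.8333) + (-0.8333)·(-0.8333) + (-1.8333)·(-1.8333) + (4.1667)·(4.1667) + (0.1667)·(0.1667) + (0.1667)·(0.1667)) / 5 = 24.8333/5 = 4.9667

S is symmetric (S[j,i] = S[i,j]). Assembling:

S = [[9.3667, 1.5667],
 [1.5667, 4.9667]]


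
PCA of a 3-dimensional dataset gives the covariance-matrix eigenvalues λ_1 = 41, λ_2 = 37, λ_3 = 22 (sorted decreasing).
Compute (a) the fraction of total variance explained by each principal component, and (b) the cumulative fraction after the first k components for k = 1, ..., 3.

Step 1 — total variance = trace(Sigma) = Σ λ_i = 41 + 37 + 22 = 100.

Step 2 — fraction explained by component i = λ_i / Σ λ:
  PC1: 41/100 = 0.41
  PC2: 37/100 = 0.37
  PC3: 22/100 = 0.22

Step 3 — cumulative fraction after k components = (λ_1 + ... + λ_k) / Σ λ:
  k = 1: 41/100 = 0.41
  k = 2: (41 + 37)/100 = 78/100 = 0.78
  k = 3: (41 + 37 + 22)/100 = 100/100 = 1

Summary (fraction, with percent):

explained: PC1 0.41 (41%), PC2 0.37 (37%), PC3 0.22 (22%);  cumulative: 0.41, 0.78, 1


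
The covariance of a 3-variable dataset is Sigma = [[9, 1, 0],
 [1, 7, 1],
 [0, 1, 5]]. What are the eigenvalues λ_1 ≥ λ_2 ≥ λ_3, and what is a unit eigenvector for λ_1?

Step 1 — characteristic polynomial p(λ) = det(λI - Sigma) = λ³ - tr·λ² + c_1·λ - det, where tr = trace, c_1 = sum of the principal 2×2 minors, det = det(Sigma):
  tr = 9 + 7 + 5 = 21,
  c_1 = (9·7 - (1)²) + (9·5 - (0)²) + (7·5 - (1)²) = 62 + 45 + 34 = 141,
  det = 9·(7·5 - (1)²) - (1)·((1)·5 - (1)·(0)) + (0)·((1)·(1) - 7·(0)) = 9·(34) - (1)·(5) + (0)·(1) = 301.
  So p(λ) = λ³ - 21λ² + 141λ - 301.
Step 2 — look for an integer root (rational root theorem: any rational root is an integer divisor of 301). Testing λ = 7:
  p(7) = 343 - 1029 + 987 - 301 = 0  ✓
  Dividing out (λ - 7): p(λ) = (λ - 7)(λ² - 14λ + 43).
Step 3 — remaining eigenvalues from the quadratic λ² - 14λ + 43 = 0:
  Δ = 14² - 4·43 = 196 - 172 = 24,  λ = (14 ± √24)/2 = (14 ± 4.899)/2 ≈ 9.4495 or 4.5505.
  Sorted: λ_1 = 9.4495,  λ_2 = 7,  λ_3 = 4.5505  (check: sum = 21 = tr ✓).

Step 4 — unit eigenvector for λ_1 ≈ 9.4495: v spans the null space of (Sigma - λ_1 I), whose rows are
  r_1 = (-0.4495, 1, 0),  r_2 = (1, -2.4495, 1),  r_3 = (0, 1, -4.4495).
  v is orthogonal to every row, so take v ∝ r_1 × r_2 = ((1)·(1) - (0)·(-2.4495), (0)·(1) - (-0.4495)·(1), (-0.4495)·(-2.4495) - (1)·(1)) ≈ (1, 0.4495, 0.101).
  Let u = (1, 0.4495, 0.101).
  ||u|| = √((1)² + (0.4495)² + (0.101)²) = √(1.2122) ≈ 1.101,  v_1 = u/||u|| ≈ (0.9082, 0.4082, 0.0918) (||v_1|| = 1).

λ_1 = 9.4495,  λ_2 = 7,  λ_3 = 4.5505;  v_1 ≈ (0.9082, 0.4082, 0.0918)


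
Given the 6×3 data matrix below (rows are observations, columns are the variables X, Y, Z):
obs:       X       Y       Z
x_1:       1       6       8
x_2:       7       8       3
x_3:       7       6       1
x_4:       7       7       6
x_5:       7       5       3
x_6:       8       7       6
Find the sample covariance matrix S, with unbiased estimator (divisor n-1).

Step 1 — column means:
  mean(X) = (1 + 7 + 7 + 7 + 7 + 8) / 6 = 37/6 = 6.1667
  mean(Y) = (6 + 8 + 6 + 7 + 5 + 7) / 6 = 39/6 = 6.5
  mean(Z) = (8 + 3 + 1 + 6 + 3 + 6) / 6 = 27/6 = 4.5

Step 2 — sample covariance S[i,j] = (1/(n-1)) · Σ_k (x_{k,i} - mean_i) · (x_{k,j} - mean_j), with n-1 = 5.
  S[X,X] = ((-5.1667)·(-5.1667) + (0.8333)·(0.8333) + (0.8333)·(0.8333) + (0.8333)·(0.8333) + (0.8333)·(0.8333) + (1.8333)·(1.8333)) / 5 = 32.8333/5 = 6.5667
  S[X,Y] = ((-5.1667)·(-0.5) + (0.8333)·(1.5) + (0.8333)·(-0.5) + (0.8333)·(0.5) + (0.8333)·(-1.5) + (1.8333)·(0.5)) / 5 = 3.5/5 = 0.7
  S[X,Z] = ((-5.1667)·(3.5) + (0.8333)·(-1.5) + (0.8333)·(-3.5) + (0.8333)·(1.5) + (0.8333)·(-1.5) + (1.8333)·(1.5)) / 5 = -19.5/5 = -3.9
  S[Y,Y] = ((-0.5)·(-0.5) + (1.5)·(1.5) + (-0.5)·(-0.5) + (0.5)·(0.5) + (-1.5)·(-1.5) + (0.5)·(0.5)) / 5 = 5.5/5 = 1.1
  S[Y,Z] = ((-0.5)·(3.5) + (1.5)·(-1.5) + (-0.5)·(-3.5) + (0.5)·(1.5) + (-1.5)·(-1.5) + (0.5)·(1.5)) / 5 = 1.5/5 = 0.3
  S[Z,Z] = ((3.5)·(3.5) + (-1.5)·(-1.5) + (-3.5)·(-3.5) + (1.5)·(1.5) + (-1.5)·(-1.5) + (1.5)·(1.5)) / 5 = 33.5/5 = 6.7

S is symmetric (S[j,i] = S[i,j]). Assembling:

S = [[6.5667, 0.7, -3.9],
 [0.7, 1.1, 0.3],
 [-3.9, 0.3, 6.7]]


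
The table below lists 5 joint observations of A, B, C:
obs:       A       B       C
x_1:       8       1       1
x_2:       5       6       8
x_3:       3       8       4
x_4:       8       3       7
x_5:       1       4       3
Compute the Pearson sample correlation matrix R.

Step 1 — column means:
  mean(A) = (8 + 5 + 3 + 8 + 1) / 5 = 25/5 = 5
  mean(B) = (1 + 6 + 8 + 3 + 4) / 5 = 22/5 = 4.4
  mean(C) = (1 + 8 + 4 + 7 + 3) / 5 = 23/5 = 4.6

Step 2 — sample variances and covariances s[i,j] = (1/(n-1)) · Σ_k (x_{k,i} - mean_i) · (x_{k,j} - mean_j), with n-1 = 4:
  s[A,A] = ((3)·(3) + (0)·(0) + (-2)·(-2) + (3)·(3) + (-4)·(-4)) / 4 = 38/4 = 9.5
  s[A,B] = ((3)·(-3.4) + (0)·(1.6) + (-2)·(3.6) + (3)·(-1.4) + (-4)·(-0.4)) / 4 = -20/4 = -5
  s[A,C] = ((3)·(-3.6) + (0)·(3.4) + (-2)·(-0.6) + (3)·(2.4) + (-4)·(-1.6)) / 4 = 4/4 = 1
  s[B,B] = ((-3.4)·(-3.4) + (1.6)·(1.6) + (3.6)·(3.6) + (-1.4)·(-1.4) + (-0.4)·(-0.4)) / 4 = 29.2/4 = 7.3
  s[B,C] = ((-3.4)·(-3.6) + (1.6)·(3.4) + (3.6)·(-0.6) + (-1.4)·(2.4) + (-0.4)·(-1.6)) / 4 = 12.8/4 = 3.2
  s[C,C] = ((-3.6)·(-3.6) + (3.4)·(3.4) + (-0.6)·(-0.6) + (2.4)·(2.4) + (-1.6)·(-1.6)) / 4 = 33.2/4 = 8.3
  Sample standard deviations s_i = √(s[i,i]):
  s(A) = √(9.5) = 3.0822
  s(B) = √(7.3) = 2.7019
  s(C) = √(8.3) = 2.881

Step 3 — r_{ij} = s_{ij} / (s_i · s_j):
  r[A,A] = 1 (diagonal).
  r[A,B] = -5 / (3.0822 · 2.7019) = -5 / 8.3277 = -0.6004
  r[A,C] = 1 / (3.0822 · 2.881) = 1 / 8.8798 = 0.1126
  r[B,B] = 1 (diagonal).
  r[B,C] = 3.2 / (2.7019 · 2.881) = 3.2 / 7.784 = 0.4111
  r[C,C] = 1 (diagonal).

R is symmetric with unit diagonal. Assembling:

R = [[1, -0.6004, 0.1126],
 [-0.6004, 1, 0.4111],
 [0.1126, 0.4111, 1]]


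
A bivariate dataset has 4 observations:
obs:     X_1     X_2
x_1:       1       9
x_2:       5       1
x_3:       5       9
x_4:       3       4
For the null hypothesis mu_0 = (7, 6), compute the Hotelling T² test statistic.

Step 1 — sample mean vector:
  mean(X_1) = (1 + 5 + 5 + 3) / 4 = 14/4 = 3.5
  mean(X_2) = (9 + 1 + 9 + 4) / 4 = 23/4 = 5.75
  x̄ = (3.5, 5.75),  deviation x̄ - mu_0 = (3.5, 5.75) - (7, 6) = (-3.5, -0.25).

Step 2 — sample covariance matrix, S[i,j] = (1/(n-1)) · Σ_k (x_{k,i} - mean_i) · (x_{k,j} - mean_j), divisor n-1 = 3:
  S[X_1,X_1] = ((-2.5)·(-2.5) + (1.5)·(1.5) + (1.5)·(1.5) + (-0.5)·(-0.5)) / 3 = 11/3 = 3.6667
  S[X_1,X_2] = ((-2.5)·(3.25) + (1.5)·(-4.75) + (1.5)·(3.25) + (-0.5)·(-1.75)) / 3 = -9.5/3 = -3.1667
  S[X_2,X_2] = ((3.25)·(3.25) + (-4.75)·(-4.75) + (3.25)·(3.25) + (-1.75)·(-1.75)) / 3 = 46.75/3 = 15.5833
  S = [[3.6667, -3.1667],
 [-3.1667, 15.5833]].

Step 3 — invert S. det(S) = 3.6667·15.5833 - (-3.1667)² = 47.1111.
  S^{-1} = (1/det) · [[d, -b], [-b, a]] = [[0.3308, 0.0672],
 [0.0672, 0.0778]].

Step 4 — quadratic form (x̄ - mu_0)^T · S^{-1} · (x̄ - mu_0):
  S^{-1} · (x̄ - mu_0) = (-1.1745, -0.2547),
  (x̄ - mu_0)^T · [...] = (-3.5)·(-1.1745) + (-0.25)·(-0.2547) = 4.1745.

Step 5 — scale by n: T² = 4 · 4.1745 = 16.6981.

T² ≈ 16.6981


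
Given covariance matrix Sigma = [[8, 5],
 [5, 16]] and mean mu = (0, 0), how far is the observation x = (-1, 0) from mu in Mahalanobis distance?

Step 1 — centre the observation: (x - mu) = (-1, 0).

Step 2 — invert Sigma. det(Sigma) = 8·16 - (5)² = 103.
  Sigma^{-1} = (1/det) · [[d, -b], [-b, a]] = [[0.1553, -0.0485],
 [-0.0485, 0.0777]].

Step 3 — form the quadratic (x - mu)^T · Sigma^{-1} · (x - mu):
  Sigma^{-1} · (x - mu) = (-0.1553, 0.0485).
  (x - mu)^T · [Sigma^{-1} · (x - mu)] = (-1)·(-0.1553) + (0)·(0.0485) = 0.1553.

Step 4 — take square root: d = √(0.1553) ≈ 0.3941.

d(x, mu) = √(0.1553) ≈ 0.3941


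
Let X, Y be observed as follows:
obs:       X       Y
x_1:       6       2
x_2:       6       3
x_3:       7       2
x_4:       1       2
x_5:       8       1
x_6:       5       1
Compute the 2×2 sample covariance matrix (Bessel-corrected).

Step 1 — column means:
  mean(X) = (6 + 6 + 7 + 1 + 8 + 5) / 6 = 33/6 = 5.5
  mean(Y) = (2 + 3 + 2 + 2 + 1 + 1) / 6 = 11/6 = 1.8333

Step 2 — sample covariance S[i,j] = (1/(n-1)) · Σ_k (x_{k,i} - mean_i) · (x_{k,j} - mean_j), with n-1 = 5.
  S[X,X] = ((0.5)·(0.5) + (0.5)·(0.5) + (1.5)·(1.5) + (-4.5)·(-4.5) + (2.5)·(2.5) + (-0.5)·(-0.5)) / 5 = 29.5/5 = 5.9
  S[X,Y] = ((0.5)·(0.1667) + (0.5)·(1.1667) + (1.5)·(0.1667) + (-4.5)·(0.1667) + (2.5)·(-0.8333) + (-0.5)·(-0.8333)) / 5 = -1.5/5 = -0.3
  S[Y,Y] = ((0.1667)·(0.1667) + (1.1667)·(1.1667) + (0.1667)·(0.1667) + (0.1667)·(0.1667) + (-0.8333)·(-0.8333) + (-0.8333)·(-0.8333)) / 5 = 2.8333/5 = 0.5667

S is symmetric (S[j,i] = S[i,j]). Assembling:

S = [[5.9, -0.3],
 [-0.3, 0.5667]]


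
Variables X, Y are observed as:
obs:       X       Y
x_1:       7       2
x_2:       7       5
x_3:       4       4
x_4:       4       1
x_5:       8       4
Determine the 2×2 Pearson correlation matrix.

Step 1 — column means:
  mean(X) = (7 + 7 + 4 + 4 + 8) / 5 = 30/5 = 6
  mean(Y) = (2 + 5 + 4 + 1 + 4) / 5 = 16/5 = 3.2

Step 2 — sample variances and covariances s[i,j] = (1/(n-1)) · Σ_k (x_{k,i} - mean_i) · (x_{k,j} - mean_j), with n-1 = 4:
  s[X,X] = ((1)·(1) + (1)·(1) + (-2)·(-2) + (-2)·(-2) + (2)·(2)) / 4 = 14/4 = 3.5
  s[X,Y] = ((1)·(-1.2) + (1)·(1.8) + (-2)·(0.8) + (-2)·(-2.2) + (2)·(0.8)) / 4 = 5/4 = 1.25
  s[Y,Y] = ((-1.2)·(-1.2) + (1.8)·(1.8) + (0.8)·(0.8) + (-2.2)·(-2.2) + (0.8)·(0.8)) / 4 = 10.8/4 = 2.7
  Sample standard deviations s_i = √(s[i,i]):
  s(X) = √(3.5) = 1.8708
  s(Y) = √(2.7) = 1.6432

Step 3 — r_{ij} = s_{ij} / (s_i · s_j):
  r[X,X] = 1 (diagonal).
  r[X,Y] = 1.25 / (1.8708 · 1.6432) = 1.25 / 3.0741 = 0.4066
  r[Y,Y] = 1 (diagonal).

R is symmetric with unit diagonal. Assembling:

R = [[1, 0.4066],
 [0.4066, 1]]


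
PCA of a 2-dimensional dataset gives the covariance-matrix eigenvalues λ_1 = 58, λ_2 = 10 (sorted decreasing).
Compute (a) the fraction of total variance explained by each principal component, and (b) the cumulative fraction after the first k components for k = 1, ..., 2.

Step 1 — total variance = trace(Sigma) = Σ λ_i = 58 + 10 = 68.

Step 2 — fraction explained by component i = λ_i / Σ λ:
  PC1: 58/68 = 0.8529
  PC2: 10/68 = 0.1471

Step 3 — cumulative fraction after k components = (λ_1 + ... + λ_k) / Σ λ:
  k = 1: 58/68 = 0.8529
  k = 2: (58 + 10)/68 = 68/68 = 1

Summary (fraction, with percent):

explained: PC1 0.8529 (85.29%), PC2 0.1471 (14.71%);  cumulative: 0.8529, 1


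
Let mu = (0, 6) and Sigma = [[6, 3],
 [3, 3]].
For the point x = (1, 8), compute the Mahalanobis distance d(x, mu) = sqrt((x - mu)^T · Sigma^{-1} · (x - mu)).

Step 1 — centre the observation: (x - mu) = (1, 2).

Step 2 — invert Sigma. det(Sigma) = 6·3 - (3)² = 9.
  Sigma^{-1} = (1/det) · [[d, -b], [-b, a]] = [[0.3333, -0.3333],
 [-0.3333, 0.6667]].

Step 3 — form the quadratic (x - mu)^T · Sigma^{-1} · (x - mu):
  Sigma^{-1} · (x - mu) = (-0.3333, 1).
  (x - mu)^T · [Sigma^{-1} · (x - mu)] = (1)·(-0.3333) + (2)·(1) = 1.6667.

Step 4 — take square root: d = √(1.6667) ≈ 1.291.

d(x, mu) = √(1.6667) ≈ 1.291


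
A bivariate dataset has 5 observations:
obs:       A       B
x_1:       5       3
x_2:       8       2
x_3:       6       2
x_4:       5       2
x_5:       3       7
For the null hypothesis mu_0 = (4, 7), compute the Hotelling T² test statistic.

Step 1 — sample mean vector:
  mean(A) = (5 + 8 + 6 + 5 + 3) / 5 = 27/5 = 5.4
  mean(B) = (3 + 2 + 2 + 2 + 7) / 5 = 16/5 = 3.2
  x̄ = (5.4, 3.2),  deviation x̄ - mu_0 = (5.4, 3.2) - (4, 7) = (1.4, -3.8).

Step 2 — sample covariance matrix, S[i,j] = (1/(n-1)) · Σ_k (x_{k,i} - mean_i) · (x_{k,j} - mean_j), divisor n-1 = 4:
  S[A,A] = ((-0.4)·(-0.4) + (2.6)·(2.6) + (0.6)·(0.6) + (-0.4)·(-0.4) + (-2.4)·(-2.4)) / 4 = 13.2/4 = 3.3
  S[A,B] = ((-0.4)·(-0.2) + (2.6)·(-1.2) + (0.6)·(-1.2) + (-0.4)·(-1.2) + (-2.4)·(3.8)) / 4 = -12.4/4 = -3.1
  S[B,B] = ((-0.2)·(-0.2) + (-1.2)·(-1.2) + (-1.2)·(-1.2) + (-1.2)·(-1.2) + (3.8)·(3.8)) / 4 = 18.8/4 = 4.7
  S = [[3.3, -3.1],
 [-3.1, 4.7]].

Step 3 — invert S. det(S) = 3.3·4.7 - (-3.1)² = 5.9.
  S^{-1} = (1/det) · [[d, -b], [-b, a]] = [[0.7966, 0.5254],
 [0.5254, 0.5593]].

Step 4 — quadratic form (x̄ - mu_0)^T · S^{-1} · (x̄ - mu_0):
  S^{-1} · (x̄ - mu_0) = (-0.8814, -1.3898),
  (x̄ - mu_0)^T · [...] = (1.4)·(-0.8814) + (-3.8)·(-1.3898) = 4.0475.

Step 5 — scale by n: T² = 5 · 4.0475 = 20.2373.

T² ≈ 20.2373
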